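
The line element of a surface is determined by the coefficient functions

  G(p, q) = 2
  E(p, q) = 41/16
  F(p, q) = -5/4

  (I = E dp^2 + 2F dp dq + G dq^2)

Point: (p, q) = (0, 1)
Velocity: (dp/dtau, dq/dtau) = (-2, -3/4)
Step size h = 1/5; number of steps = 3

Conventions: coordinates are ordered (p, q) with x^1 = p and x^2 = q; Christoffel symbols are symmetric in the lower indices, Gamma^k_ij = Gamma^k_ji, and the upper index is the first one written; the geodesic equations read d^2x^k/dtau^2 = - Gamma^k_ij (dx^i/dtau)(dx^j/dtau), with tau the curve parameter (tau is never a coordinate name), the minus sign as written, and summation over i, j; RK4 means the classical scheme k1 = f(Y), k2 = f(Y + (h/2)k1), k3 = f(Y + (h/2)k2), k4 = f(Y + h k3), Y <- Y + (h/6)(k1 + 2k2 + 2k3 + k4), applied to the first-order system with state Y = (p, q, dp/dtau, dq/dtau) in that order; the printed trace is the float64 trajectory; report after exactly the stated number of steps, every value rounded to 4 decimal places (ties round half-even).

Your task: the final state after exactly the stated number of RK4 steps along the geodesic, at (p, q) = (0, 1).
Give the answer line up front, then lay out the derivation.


Answer: p = -1.2000, q = 0.5500, dp/dtau = -2.0000, dq/dtau = -0.7500

f(Y) = (dp/dtau, dq/dtau, -Gamma^p_ij Y'^i Y'^j, -Gamma^q_ij Y'^i Y'^j) with the Gammas evaluated at the stage position; h = 0.200000; intermediate values shown to 6 dp
step 0: p = 0.0000, q = 1.0000, dp/dtau = -2.0000, dq/dtau = -0.7500
step 1:
  k1: at (p, q) = (0.000000, 1.000000), (dp/dtau, dq/dtau) = (-2.000000, -0.750000); Gamma_ppp = 0.000000, Gamma_ppq = 0.000000, Gamma_pqq = 0.000000, Gamma_qpp = 0.000000, Gamma_qpq = 0.000000, Gamma_qqq = 0.000000; k1 = (-2.000000, -0.750000, 0.000000, 0.000000)
  k2: at (p, q) = (-0.200000, 0.925000), (dp/dtau, dq/dtau) = (-2.000000, -0.750000); Gamma_ppp = 0.000000, Gamma_ppq = 0.000000, Gamma_pqq = 0.000000, Gamma_qpp = 0.000000, Gamma_qpq = 0.000000, Gamma_qqq = 0.000000; k2 = (-2.000000, -0.750000, 0.000000, 0.000000)
  k3: at (p, q) = (-0.200000, 0.925000), (dp/dtau, dq/dtau) = (-2.000000, -0.750000); Gamma_ppp = 0.000000, Gamma_ppq = 0.000000, Gamma_pqq = 0.000000, Gamma_qpp = 0.000000, Gamma_qpq = 0.000000, Gamma_qqq = 0.000000; k3 = (-2.000000, -0.750000, 0.000000, 0.000000)
  k4: at (p, q) = (-0.400000, 0.850000), (dp/dtau, dq/dtau) = (-2.000000, -0.750000); Gamma_ppp = 0.000000, Gamma_ppq = 0.000000, Gamma_pqq = 0.000000, Gamma_qpp = 0.000000, Gamma_qpq = 0.000000, Gamma_qqq = 0.000000; k4 = (-2.000000, -0.750000, 0.000000, 0.000000)
  Y <- Y + (h/6)(k1 + 2k2 + 2k3 + k4): p = -0.4000, q = 0.8500, dp/dtau = -2.0000, dq/dtau = -0.7500
step 2:
  k1: at (p, q) = (-0.400000, 0.850000), (dp/dtau, dq/dtau) = (-2.000000, -0.750000); Gamma_ppp = 0.000000, Gamma_ppq = 0.000000, Gamma_pqq = 0.000000, Gamma_qpp = 0.000000, Gamma_qpq = 0.000000, Gamma_qqq = 0.000000; k1 = (-2.000000, -0.750000, 0.000000, 0.000000)
  k2: at (p, q) = (-0.600000, 0.775000), (dp/dtau, dq/dtau) = (-2.000000, -0.750000); Gamma_ppp = 0.000000, Gamma_ppq = 0.000000, Gamma_pqq = 0.000000, Gamma_qpp = 0.000000, Gamma_qpq = 0.000000, Gamma_qqq = 0.000000; k2 = (-2.000000, -0.750000, 0.000000, 0.000000)
  k3: at (p, q) = (-0.600000, 0.775000), (dp/dtau, dq/dtau) = (-2.000000, -0.750000); Gamma_ppp = 0.000000, Gamma_ppq = 0.000000, Gamma_pqq = 0.000000, Gamma_qpp = 0.000000, Gamma_qpq = 0.000000, Gamma_qqq = 0.000000; k3 = (-2.000000, -0.750000, 0.000000, 0.000000)
  k4: at (p, q) = (-0.800000, 0.700000), (dp/dtau, dq/dtau) = (-2.000000, -0.750000); Gamma_ppp = 0.000000, Gamma_ppq = 0.000000, Gamma_pqq = 0.000000, Gamma_qpp = 0.000000, Gamma_qpq = 0.000000, Gamma_qqq = 0.000000; k4 = (-2.000000, -0.750000, 0.000000, 0.000000)
  Y <- Y + (h/6)(k1 + 2k2 + 2k3 + k4): p = -0.8000, q = 0.7000, dp/dtau = -2.0000, dq/dtau = -0.7500
step 3:
  k1: at (p, q) = (-0.800000, 0.700000), (dp/dtau, dq/dtau) = (-2.000000, -0.750000); Gamma_ppp = 0.000000, Gamma_ppq = 0.000000, Gamma_pqq = 0.000000, Gamma_qpp = 0.000000, Gamma_qpq = 0.000000, Gamma_qqq = 0.000000; k1 = (-2.000000, -0.750000, 0.000000, 0.000000)
  k2: at (p, q) = (-1.000000, 0.625000), (dp/dtau, dq/dtau) = (-2.000000, -0.750000); Gamma_ppp = 0.000000, Gamma_ppq = 0.000000, Gamma_pqq = 0.000000, Gamma_qpp = 0.000000, Gamma_qpq = 0.000000, Gamma_qqq = 0.000000; k2 = (-2.000000, -0.750000, 0.000000, 0.000000)
  k3: at (p, q) = (-1.000000, 0.625000), (dp/dtau, dq/dtau) = (-2.000000, -0.750000); Gamma_ppp = 0.000000, Gamma_ppq = 0.000000, Gamma_pqq = 0.000000, Gamma_qpp = 0.000000, Gamma_qpq = 0.000000, Gamma_qqq = 0.000000; k3 = (-2.000000, -0.750000, 0.000000, 0.000000)
  k4: at (p, q) = (-1.200000, 0.550000), (dp/dtau, dq/dtau) = (-2.000000, -0.750000); Gamma_ppp = 0.000000, Gamma_ppq = 0.000000, Gamma_pqq = 0.000000, Gamma_qpp = 0.000000, Gamma_qpq = 0.000000, Gamma_qqq = 0.000000; k4 = (-2.000000, -0.750000, 0.000000, 0.000000)
  Y <- Y + (h/6)(k1 + 2k2 + 2k3 + k4): p = -1.2000, q = 0.5500, dp/dtau = -2.0000, dq/dtau = -0.7500


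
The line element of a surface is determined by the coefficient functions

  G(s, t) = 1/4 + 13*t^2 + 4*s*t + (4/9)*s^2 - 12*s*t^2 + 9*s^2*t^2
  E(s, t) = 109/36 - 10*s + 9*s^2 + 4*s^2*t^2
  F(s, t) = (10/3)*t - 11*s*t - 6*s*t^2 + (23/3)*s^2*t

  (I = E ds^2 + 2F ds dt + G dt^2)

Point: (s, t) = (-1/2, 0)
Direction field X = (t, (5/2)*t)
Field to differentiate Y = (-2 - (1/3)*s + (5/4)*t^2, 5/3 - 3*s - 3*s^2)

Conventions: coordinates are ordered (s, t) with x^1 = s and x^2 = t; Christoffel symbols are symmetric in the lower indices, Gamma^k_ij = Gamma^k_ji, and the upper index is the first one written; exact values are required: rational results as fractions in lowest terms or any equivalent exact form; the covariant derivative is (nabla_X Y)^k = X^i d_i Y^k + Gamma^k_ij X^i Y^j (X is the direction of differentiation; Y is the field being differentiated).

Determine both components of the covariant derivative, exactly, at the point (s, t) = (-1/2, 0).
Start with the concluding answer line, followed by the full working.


Answer: (nabla_X Y)^s = 0, (nabla_X Y)^t = 0

E = 185/18, F = 0, G = 13/36 at the point
E_s = -19, E_t = 0, F_s = 0, F_t = 43/4, G_s = -4/9, G_t = -2
EG - F^2 = 2405/648;  g^inv = (648/2405) * [[13/36, 0], [0, 185/18]]
first-kind symbols [ij,l] = (1/2)(d_i g_jl + d_j g_il - d_l g_ij): [ss,s] = E_s/2 = -19/2, [ss,t] = F_s - E_t/2 = 0, [st,s] = E_t/2 = 0, [st,t] = G_s/2 = -2/9, [tt,s] = F_t - G_s/2 = 395/36, [tt,t] = G_t/2 = -1
Gamma^s_ij = (G*[ij,s] - F*[ij,t])/(EG - F^2), Gamma^t_ij = (E*[ij,t] - F*[ij,s])/(EG - F^2)
Gamma_sss = -171/185, Gamma_sst = 0, Gamma_stt = 79/74, Gamma_tss = 0, Gamma_tst = -8/13, Gamma_ttt = -36/13
X = (0, 0), Y = (-11/6, 29/12) at the point


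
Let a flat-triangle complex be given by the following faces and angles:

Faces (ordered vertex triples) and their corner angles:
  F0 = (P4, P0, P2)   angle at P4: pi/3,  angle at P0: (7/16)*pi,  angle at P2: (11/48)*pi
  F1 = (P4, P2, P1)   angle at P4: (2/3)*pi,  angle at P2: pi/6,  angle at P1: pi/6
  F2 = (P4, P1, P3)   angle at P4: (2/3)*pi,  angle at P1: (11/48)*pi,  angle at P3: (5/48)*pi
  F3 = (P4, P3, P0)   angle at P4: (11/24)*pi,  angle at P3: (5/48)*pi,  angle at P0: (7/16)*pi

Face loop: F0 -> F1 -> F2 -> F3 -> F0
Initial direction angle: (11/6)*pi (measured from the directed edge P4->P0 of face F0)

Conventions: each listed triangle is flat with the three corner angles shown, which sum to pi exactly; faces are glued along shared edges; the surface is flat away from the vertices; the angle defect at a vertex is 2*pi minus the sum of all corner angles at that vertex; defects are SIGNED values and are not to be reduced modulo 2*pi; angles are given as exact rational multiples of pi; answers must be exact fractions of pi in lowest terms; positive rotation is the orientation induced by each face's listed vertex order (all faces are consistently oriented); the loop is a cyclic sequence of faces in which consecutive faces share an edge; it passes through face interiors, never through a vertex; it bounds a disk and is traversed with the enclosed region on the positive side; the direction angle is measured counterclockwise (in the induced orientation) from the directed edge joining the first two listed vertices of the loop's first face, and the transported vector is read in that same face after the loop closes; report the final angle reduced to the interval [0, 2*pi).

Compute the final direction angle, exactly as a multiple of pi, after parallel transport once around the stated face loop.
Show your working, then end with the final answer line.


enclosed vertex P4: corner angles sum to (17/8)*pi, defect = 2*pi - (17/8)*pi = -pi/8
final direction = starting direction + enclosed defect total, reduced mod 2*pi (induced orientation)
final angle = (11/6)*pi - pi/8 = (41/24)*pi (mod 2*pi)

Answer: final direction angle = (41/24)*pi


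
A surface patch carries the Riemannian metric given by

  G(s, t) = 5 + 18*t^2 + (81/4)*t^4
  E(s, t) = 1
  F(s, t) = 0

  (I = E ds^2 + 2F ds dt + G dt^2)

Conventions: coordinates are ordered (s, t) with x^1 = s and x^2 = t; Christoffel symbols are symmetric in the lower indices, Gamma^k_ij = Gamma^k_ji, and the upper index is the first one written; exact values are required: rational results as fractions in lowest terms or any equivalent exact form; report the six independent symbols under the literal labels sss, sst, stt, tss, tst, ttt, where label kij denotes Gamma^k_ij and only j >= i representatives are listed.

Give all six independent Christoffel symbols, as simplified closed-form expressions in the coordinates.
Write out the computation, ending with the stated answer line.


E = 1; F = 0; G = 5 + 18*t^2 + (81/4)*t^4
Gamma^k_ij = (1/2) g^{kl} (d_i g_jl + d_j g_il - d_l g_ij), with g^inv = (1/(EG-F^2)) [[G, -F], [-F, E]]
first partials: E_s = 0, E_t = 0, F_s = 0, F_t = 0, G_s = 0, G_t = 36*t + 81*t^3
D = EG - F^2 = 5 + 18*t^2 + (81/4)*t^4
expanded: Gamma^s_ss = (G E_s - 2F F_s + F E_t)/(2D), Gamma^s_st = (G E_t - F G_s)/(2D), Gamma^s_tt = (2G F_t - G G_s - F G_t)/(2D), Gamma^t_ss = (2E F_s - E E_t - F E_s)/(2D), Gamma^t_st = (E G_s - F E_t)/(2D), Gamma^t_tt = (E G_t - 2F F_t + F G_s)/(2D); substitute and cancel common factors

Answer: Gamma_sss = 0, Gamma_sst = 0, Gamma_stt = 0, Gamma_tss = 0, Gamma_tst = 0, Gamma_ttt = (162*t^3 + 72*t)/(81*t^4 + 72*t^2 + 20)


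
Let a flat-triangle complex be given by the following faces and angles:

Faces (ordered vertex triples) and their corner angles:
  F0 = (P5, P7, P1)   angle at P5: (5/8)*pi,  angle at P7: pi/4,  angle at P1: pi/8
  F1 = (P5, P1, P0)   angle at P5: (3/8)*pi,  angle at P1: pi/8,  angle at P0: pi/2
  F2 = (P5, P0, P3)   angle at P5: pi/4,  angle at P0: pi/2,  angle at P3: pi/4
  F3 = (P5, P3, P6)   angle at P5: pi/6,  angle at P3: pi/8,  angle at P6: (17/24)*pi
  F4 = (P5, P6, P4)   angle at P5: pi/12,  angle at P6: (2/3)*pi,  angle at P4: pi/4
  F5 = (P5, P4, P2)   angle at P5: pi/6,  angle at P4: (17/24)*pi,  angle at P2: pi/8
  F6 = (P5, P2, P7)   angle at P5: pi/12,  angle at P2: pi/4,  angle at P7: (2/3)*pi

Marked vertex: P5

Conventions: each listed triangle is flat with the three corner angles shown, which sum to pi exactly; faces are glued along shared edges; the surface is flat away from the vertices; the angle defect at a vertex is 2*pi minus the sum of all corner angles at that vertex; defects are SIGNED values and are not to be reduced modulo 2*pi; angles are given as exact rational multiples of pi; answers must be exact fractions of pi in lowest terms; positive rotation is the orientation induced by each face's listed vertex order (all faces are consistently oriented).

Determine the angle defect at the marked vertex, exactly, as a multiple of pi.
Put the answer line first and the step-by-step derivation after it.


Answer: defect(P5) = pi/4

Sum of corner angles at P5: (7/4)*pi
defect = 2*pi - (7/4)*pi


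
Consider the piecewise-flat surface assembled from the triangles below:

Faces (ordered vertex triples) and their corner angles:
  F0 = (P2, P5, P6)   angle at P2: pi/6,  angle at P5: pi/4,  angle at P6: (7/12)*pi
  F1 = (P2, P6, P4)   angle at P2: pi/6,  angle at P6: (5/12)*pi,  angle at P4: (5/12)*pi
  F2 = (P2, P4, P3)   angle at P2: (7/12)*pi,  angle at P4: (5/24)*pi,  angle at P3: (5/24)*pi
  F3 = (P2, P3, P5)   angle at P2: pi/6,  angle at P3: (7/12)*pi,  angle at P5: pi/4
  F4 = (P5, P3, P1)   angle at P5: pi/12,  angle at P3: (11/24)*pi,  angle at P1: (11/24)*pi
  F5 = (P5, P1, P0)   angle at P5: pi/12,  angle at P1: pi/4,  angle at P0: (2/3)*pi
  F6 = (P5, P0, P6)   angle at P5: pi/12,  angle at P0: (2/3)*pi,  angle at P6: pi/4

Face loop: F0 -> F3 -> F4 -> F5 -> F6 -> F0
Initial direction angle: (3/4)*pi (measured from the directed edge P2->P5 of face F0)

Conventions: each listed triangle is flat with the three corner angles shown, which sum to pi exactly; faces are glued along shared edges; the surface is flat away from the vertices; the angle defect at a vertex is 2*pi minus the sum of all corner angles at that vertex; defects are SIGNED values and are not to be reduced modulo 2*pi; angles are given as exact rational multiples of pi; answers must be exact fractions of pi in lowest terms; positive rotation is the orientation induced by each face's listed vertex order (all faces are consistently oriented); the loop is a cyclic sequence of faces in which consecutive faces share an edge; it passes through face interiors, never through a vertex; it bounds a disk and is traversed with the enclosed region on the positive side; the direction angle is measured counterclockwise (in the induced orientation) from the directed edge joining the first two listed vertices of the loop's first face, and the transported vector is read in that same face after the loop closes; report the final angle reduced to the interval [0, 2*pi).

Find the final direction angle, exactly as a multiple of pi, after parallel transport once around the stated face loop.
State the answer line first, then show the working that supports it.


Answer: final direction angle = 0

enclosed vertex P5: corner angles sum to (3/4)*pi, defect = 2*pi - (3/4)*pi = (5/4)*pi
final direction = starting direction + enclosed defect total, reduced mod 2*pi (induced orientation)
final angle = (3/4)*pi + (5/4)*pi = 0 (mod 2*pi)


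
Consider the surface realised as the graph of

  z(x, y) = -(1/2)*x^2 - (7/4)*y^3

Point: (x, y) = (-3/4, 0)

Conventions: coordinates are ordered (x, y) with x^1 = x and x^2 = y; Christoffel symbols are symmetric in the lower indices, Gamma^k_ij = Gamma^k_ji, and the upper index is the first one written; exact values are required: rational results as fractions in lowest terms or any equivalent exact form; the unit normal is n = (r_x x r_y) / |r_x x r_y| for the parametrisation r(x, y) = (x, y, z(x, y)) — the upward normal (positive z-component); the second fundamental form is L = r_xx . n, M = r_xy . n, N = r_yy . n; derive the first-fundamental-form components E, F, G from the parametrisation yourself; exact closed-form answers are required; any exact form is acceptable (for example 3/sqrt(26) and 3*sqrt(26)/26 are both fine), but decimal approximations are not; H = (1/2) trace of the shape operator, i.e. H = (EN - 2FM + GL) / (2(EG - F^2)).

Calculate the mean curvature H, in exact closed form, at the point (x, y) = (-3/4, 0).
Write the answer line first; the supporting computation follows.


Answer: H = -32/125

z_x = 3/4, z_y = 0, z_xx = -1, z_xy = 0, z_yy = 0
E = 25/16, F = 0, G = 1; answer radicand W^2 = 25/16
unnormalised second-form numerators: l = -1, m = 0, n = 0; L = l/sqrt(25/16), and similarly M = m/sqrt(W^2), N = n/sqrt(W^2)
H = (E*n - 2*F*m + G*l) / (2*(EG - F^2)*sqrt(W^2)); E*n - 2*F*m + G*l = -1, EG - F^2 = 25/16, so H = (-8/25)/sqrt(25/16)


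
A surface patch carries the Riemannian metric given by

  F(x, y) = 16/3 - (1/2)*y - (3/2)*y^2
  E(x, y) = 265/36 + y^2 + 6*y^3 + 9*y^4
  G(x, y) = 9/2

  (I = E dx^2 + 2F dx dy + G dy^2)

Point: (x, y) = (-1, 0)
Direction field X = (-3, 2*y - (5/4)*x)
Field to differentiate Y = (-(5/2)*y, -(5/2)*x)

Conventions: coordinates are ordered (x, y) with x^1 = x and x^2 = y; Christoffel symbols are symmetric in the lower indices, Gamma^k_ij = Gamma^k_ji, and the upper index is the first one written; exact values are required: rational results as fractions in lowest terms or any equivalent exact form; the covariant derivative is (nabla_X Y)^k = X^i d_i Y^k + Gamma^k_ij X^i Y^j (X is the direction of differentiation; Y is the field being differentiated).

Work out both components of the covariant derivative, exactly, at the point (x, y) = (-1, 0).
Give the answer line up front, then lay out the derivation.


Answer: (nabla_X Y)^x = -12475/2696, (nabla_X Y)^y = 6255/674

E = 265/36, F = 16/3, G = 9/2 at the point
E_x = 0, E_y = 0, F_x = 0, F_y = -1/2, G_x = 0, G_y = 0
EG - F^2 = 337/72;  g^inv = (72/337) * [[9/2, -16/3], [-16/3, 265/36]]
first-kind symbols [ij,l] = (1/2)(d_i g_jl + d_j g_il - d_l g_ij): [xx,x] = E_x/2 = 0, [xx,y] = F_x - E_y/2 = 0, [xy,x] = E_y/2 = 0, [xy,y] = G_x/2 = 0, [yy,x] = F_y - G_x/2 = -1/2, [yy,y] = G_y/2 = 0
Gamma^x_ij = (G*[ij,x] - F*[ij,y])/(EG - F^2), Gamma^y_ij = (E*[ij,y] - F*[ij,x])/(EG - F^2)
Gamma_xxx = 0, Gamma_xxy = 0, Gamma_xyy = -162/337, Gamma_yxx = 0, Gamma_yxy = 0, Gamma_yyy = 192/337
X = (-3, 5/4), Y = (0, 5/2) at the point


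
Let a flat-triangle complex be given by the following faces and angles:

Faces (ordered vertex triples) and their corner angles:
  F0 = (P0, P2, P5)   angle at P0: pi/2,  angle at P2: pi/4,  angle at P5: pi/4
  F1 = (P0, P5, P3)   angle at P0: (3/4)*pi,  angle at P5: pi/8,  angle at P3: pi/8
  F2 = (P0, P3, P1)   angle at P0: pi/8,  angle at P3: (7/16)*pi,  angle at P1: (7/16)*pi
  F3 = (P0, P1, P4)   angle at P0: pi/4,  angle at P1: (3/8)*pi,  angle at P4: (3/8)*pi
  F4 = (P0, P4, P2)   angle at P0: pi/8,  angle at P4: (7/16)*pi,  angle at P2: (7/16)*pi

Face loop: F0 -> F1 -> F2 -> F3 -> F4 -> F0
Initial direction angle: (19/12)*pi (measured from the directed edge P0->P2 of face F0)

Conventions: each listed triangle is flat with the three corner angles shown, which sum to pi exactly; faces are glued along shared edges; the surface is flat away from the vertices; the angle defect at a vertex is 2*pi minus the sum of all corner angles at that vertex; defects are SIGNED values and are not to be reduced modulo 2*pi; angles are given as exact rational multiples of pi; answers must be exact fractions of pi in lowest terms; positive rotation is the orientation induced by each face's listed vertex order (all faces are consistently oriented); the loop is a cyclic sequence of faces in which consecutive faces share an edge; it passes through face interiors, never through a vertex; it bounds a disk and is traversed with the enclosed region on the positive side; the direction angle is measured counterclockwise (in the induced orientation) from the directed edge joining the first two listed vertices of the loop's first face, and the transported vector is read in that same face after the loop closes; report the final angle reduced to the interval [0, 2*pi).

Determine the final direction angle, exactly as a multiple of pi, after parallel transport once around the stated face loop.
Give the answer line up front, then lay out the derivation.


Answer: final direction angle = (11/6)*pi

enclosed vertex P0: corner angles sum to (7/4)*pi, defect = 2*pi - (7/4)*pi = pi/4
by Gauss-Bonnet the loop rotates the vector by the enclosed defect sum (positive orientation, mod 2*pi)
final angle = (19/12)*pi + pi/4 = (11/6)*pi (mod 2*pi)


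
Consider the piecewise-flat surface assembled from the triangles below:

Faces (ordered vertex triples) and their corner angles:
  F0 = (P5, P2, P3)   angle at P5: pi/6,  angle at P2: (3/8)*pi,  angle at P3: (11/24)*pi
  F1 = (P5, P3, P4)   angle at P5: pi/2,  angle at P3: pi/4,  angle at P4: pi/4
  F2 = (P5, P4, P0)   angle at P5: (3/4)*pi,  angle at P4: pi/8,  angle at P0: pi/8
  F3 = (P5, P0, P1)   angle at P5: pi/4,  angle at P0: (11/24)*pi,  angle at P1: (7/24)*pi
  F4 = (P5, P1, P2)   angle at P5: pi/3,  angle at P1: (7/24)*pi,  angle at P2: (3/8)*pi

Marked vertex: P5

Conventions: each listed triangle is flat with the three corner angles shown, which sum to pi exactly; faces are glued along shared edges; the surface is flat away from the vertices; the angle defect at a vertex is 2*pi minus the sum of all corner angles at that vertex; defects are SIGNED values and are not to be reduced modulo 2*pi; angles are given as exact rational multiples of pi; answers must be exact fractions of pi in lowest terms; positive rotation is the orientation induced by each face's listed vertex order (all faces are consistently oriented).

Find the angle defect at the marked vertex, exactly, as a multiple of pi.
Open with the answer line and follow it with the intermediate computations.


Answer: defect(P5) = 0

Sum of corner angles at P5: 2*pi
defect = 2*pi - 2*pi


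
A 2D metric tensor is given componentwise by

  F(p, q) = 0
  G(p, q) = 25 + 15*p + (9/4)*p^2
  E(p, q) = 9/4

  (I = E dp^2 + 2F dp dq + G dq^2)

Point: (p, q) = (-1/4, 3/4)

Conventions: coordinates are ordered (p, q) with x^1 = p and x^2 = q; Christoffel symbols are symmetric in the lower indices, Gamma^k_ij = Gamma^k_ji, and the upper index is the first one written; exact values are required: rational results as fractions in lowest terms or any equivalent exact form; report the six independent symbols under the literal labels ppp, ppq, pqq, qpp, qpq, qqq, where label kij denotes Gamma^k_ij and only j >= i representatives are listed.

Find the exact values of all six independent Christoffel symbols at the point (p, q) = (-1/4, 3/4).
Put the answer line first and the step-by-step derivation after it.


Answer: Gamma_ppp = 0, Gamma_ppq = 0, Gamma_pqq = -37/12, Gamma_qpp = 0, Gamma_qpq = 12/37, Gamma_qqq = 0

E = 9/4, F = 0, G = 1369/64 at the point
E_p = 0, E_q = 0, F_p = 0, F_q = 0, G_p = 111/8, G_q = 0
EG - F^2 = 12321/256;  g^inv = (256/12321) * [[1369/64, 0], [0, 9/4]]
first-kind symbols [ij,l] = (1/2)(d_i g_jl + d_j g_il - d_l g_ij): [pp,p] = E_p/2 = 0, [pp,q] = F_p - E_q/2 = 0, [pq,p] = E_q/2 = 0, [pq,q] = G_p/2 = 111/16, [qq,p] = F_q - G_p/2 = -111/16, [qq,q] = G_q/2 = 0
Gamma^p_ij = (G*[ij,p] - F*[ij,q])/(EG - F^2), Gamma^q_ij = (E*[ij,q] - F*[ij,p])/(EG - F^2)


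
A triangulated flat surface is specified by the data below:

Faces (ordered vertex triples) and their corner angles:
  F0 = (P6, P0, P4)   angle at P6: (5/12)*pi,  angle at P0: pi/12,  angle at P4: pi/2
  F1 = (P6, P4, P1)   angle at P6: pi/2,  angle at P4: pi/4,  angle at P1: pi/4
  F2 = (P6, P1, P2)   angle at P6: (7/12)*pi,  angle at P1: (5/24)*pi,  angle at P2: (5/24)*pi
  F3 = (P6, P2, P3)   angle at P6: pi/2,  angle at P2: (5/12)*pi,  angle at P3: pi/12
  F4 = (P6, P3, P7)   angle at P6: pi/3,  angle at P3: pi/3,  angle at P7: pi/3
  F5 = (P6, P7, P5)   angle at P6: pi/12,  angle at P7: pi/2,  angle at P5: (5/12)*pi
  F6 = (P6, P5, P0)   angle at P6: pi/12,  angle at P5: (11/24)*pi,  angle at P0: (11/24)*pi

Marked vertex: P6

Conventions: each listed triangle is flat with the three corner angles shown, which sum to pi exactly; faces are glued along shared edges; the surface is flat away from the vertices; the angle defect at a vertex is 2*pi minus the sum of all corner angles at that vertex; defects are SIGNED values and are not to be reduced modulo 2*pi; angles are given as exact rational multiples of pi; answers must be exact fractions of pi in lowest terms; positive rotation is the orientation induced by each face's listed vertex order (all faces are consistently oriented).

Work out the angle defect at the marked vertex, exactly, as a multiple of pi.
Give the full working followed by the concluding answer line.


Sum of corner angles at P6: (5/2)*pi
defect = 2*pi - (5/2)*pi

Answer: defect(P6) = -pi/2


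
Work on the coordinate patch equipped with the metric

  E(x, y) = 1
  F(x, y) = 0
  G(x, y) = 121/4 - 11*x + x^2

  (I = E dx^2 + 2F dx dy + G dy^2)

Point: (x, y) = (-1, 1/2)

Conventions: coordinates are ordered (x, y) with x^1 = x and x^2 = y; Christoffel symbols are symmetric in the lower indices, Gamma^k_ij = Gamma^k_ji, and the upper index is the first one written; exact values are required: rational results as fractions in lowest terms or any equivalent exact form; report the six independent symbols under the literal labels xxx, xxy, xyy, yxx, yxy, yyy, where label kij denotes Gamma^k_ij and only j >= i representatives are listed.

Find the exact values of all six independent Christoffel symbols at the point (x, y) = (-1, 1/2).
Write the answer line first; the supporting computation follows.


Answer: Gamma_xxx = 0, Gamma_xxy = 0, Gamma_xyy = 13/2, Gamma_yxx = 0, Gamma_yxy = -2/13, Gamma_yyy = 0

E = 1, F = 0, G = 169/4 at the point
E_x = 0, E_y = 0, F_x = 0, F_y = 0, G_x = -13, G_y = 0
EG - F^2 = 169/4;  g^inv = (4/169) * [[169/4, 0], [0, 1]]
first-kind symbols [ij,l] = (1/2)(d_i g_jl + d_j g_il - d_l g_ij): [xx,x] = E_x/2 = 0, [xx,y] = F_x - E_y/2 = 0, [xy,x] = E_y/2 = 0, [xy,y] = G_x/2 = -13/2, [yy,x] = F_y - G_x/2 = 13/2, [yy,y] = G_y/2 = 0
Gamma^x_ij = (G*[ij,x] - F*[ij,y])/(EG - F^2), Gamma^y_ij = (E*[ij,y] - F*[ij,x])/(EG - F^2)


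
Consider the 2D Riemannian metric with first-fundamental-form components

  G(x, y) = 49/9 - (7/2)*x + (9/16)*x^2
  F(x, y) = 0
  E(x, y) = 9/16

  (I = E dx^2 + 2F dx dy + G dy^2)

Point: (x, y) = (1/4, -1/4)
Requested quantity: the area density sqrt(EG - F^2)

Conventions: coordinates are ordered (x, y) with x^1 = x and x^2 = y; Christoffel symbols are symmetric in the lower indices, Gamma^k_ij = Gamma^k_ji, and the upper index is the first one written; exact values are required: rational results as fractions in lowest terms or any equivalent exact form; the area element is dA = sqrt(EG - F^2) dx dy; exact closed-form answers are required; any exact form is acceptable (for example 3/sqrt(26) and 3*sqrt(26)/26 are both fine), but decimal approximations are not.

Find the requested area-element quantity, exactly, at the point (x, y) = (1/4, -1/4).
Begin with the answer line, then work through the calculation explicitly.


Answer: sqrt(EG - F^2) = 103/64

E = 9/16, F = 0, G = 10609/2304; EG - F^2 = 10609/4096


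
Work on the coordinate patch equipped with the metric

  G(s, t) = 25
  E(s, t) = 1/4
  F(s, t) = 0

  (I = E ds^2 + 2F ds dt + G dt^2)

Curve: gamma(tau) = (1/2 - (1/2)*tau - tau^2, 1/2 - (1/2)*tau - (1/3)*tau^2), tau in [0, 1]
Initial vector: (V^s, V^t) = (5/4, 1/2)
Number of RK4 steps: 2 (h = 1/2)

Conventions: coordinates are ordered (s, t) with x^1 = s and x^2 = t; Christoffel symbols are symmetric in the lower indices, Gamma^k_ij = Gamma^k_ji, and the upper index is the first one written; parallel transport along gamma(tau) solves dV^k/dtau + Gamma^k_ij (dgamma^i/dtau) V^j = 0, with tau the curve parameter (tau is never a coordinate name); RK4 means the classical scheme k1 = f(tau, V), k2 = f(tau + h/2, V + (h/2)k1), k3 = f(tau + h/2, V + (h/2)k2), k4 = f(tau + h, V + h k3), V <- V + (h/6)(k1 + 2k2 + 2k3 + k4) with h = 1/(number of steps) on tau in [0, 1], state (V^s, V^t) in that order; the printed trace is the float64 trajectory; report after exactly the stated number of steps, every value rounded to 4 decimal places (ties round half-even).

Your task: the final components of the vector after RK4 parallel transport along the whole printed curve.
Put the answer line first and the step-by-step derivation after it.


Answer: V^s = 1.2500, V^t = 0.5000

gamma'(tau) = (-1/2 - 2*tau, -1/2 - (2/3)*tau); f(tau, V)^k = -Gamma^k_ij(gamma(tau)) gamma'^i(tau) V^j; h = 1/2; intermediate values shown to 6 dp
curve data and Christoffel symbols at the stage parameters:
  tau = 0.000000: gamma = (0.500000, 0.500000), gamma' = (-0.500000, -0.500000); Gamma_sss = 0.000000, Gamma_sst = 0.000000, Gamma_stt = 0.000000, Gamma_tss = 0.000000, Gamma_tst = 0.000000, Gamma_ttt = 0.000000
  tau = 0.250000: gamma = (0.312500, 0.354167), gamma' = (-1.000000, -0.666667); Gamma_sss = 0.000000, Gamma_sst = 0.000000, Gamma_stt = 0.000000, Gamma_tss = 0.000000, Gamma_tst = 0.000000, Gamma_ttt = 0.000000
  tau = 0.500000: gamma = (0.000000, 0.166667), gamma' = (-1.500000, -0.833333); Gamma_sss = 0.000000, Gamma_sst = 0.000000, Gamma_stt = 0.000000, Gamma_tss = 0.000000, Gamma_tst = 0.000000, Gamma_ttt = 0.000000
  tau = 0.750000: gamma = (-0.437500, -0.062500), gamma' = (-2.000000, -1.000000); Gamma_sss = 0.000000, Gamma_sst = 0.000000, Gamma_stt = 0.000000, Gamma_tss = 0.000000, Gamma_tst = 0.000000, Gamma_ttt = 0.000000
  tau = 1.000000: gamma = (-1.000000, -0.333333), gamma' = (-2.500000, -1.166667); Gamma_sss = 0.000000, Gamma_sst = 0.000000, Gamma_stt = 0.000000, Gamma_tss = 0.000000, Gamma_tst = 0.000000, Gamma_ttt = 0.000000
step 0: V^s = 1.2500, V^t = 0.5000
step 1: k1 = (0.000000, 0.000000), k2 = (0.000000, 0.000000), k3 = (0.000000, 0.000000), k4 = (0.000000, 0.000000); V <- V + (h/6)(k1 + 2k2 + 2k3 + k4): V^s = 1.2500, V^t = 0.5000
step 2: k1 = (0.000000, 0.000000), k2 = (0.000000, 0.000000), k3 = (0.000000, 0.000000), k4 = (0.000000, 0.000000); V <- V + (h/6)(k1 + 2k2 + 2k3 + k4): V^s = 1.2500, V^t = 0.5000


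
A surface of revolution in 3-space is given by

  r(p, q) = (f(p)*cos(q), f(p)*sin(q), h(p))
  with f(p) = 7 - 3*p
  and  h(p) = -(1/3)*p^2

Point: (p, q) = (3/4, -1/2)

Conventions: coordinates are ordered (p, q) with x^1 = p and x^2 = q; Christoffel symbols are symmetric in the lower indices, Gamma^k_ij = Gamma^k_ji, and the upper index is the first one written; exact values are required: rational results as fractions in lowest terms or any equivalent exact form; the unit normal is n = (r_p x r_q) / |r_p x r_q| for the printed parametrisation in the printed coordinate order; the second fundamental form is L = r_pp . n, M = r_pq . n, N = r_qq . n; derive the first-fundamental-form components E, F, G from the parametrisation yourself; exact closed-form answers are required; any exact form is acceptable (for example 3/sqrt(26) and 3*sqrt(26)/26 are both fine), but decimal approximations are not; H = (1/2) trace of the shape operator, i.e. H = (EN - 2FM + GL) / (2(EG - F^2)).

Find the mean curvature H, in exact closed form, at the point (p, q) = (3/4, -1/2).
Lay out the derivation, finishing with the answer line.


f = 19/4, f' = -3, f'' = 0, h' = -1/2, h'' = -2/3
E = 37/4, F = 0, G = 361/16; answer radicand W^2 = 37/4
unnormalised second-form numerators: l = 2, m = 0, n = -19/8; L = l/sqrt(37/4), and similarly M = m/sqrt(W^2), N = n/sqrt(W^2)
H = (E*n - 2*F*m + G*l) / (2*(EG - F^2)*sqrt(W^2)); E*n - 2*F*m + G*l = 741/32, EG - F^2 = 13357/64, so H = (39/703)/sqrt(37/4)

Answer: H = 78*sqrt(37)/26011


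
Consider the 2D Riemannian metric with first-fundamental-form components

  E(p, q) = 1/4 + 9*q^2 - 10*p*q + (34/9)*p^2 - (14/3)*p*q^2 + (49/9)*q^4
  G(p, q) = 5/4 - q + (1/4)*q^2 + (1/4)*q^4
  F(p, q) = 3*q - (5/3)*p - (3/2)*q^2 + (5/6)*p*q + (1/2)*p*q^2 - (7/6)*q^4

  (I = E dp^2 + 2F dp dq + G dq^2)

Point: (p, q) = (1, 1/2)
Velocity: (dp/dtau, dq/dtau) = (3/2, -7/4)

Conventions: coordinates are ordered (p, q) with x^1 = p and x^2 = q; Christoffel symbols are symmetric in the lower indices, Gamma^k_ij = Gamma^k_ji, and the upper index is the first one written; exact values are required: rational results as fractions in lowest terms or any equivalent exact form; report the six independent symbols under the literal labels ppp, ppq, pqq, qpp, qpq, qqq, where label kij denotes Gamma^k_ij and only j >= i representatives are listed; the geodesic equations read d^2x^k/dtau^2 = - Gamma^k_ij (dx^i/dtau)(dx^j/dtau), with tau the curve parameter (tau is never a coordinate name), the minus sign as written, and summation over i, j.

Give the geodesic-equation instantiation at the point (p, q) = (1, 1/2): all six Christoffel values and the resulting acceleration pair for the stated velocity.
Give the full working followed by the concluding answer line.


E = 65/144, F = -7/96, G = 53/64 at the point
E_p = 25/18, E_q = -53/18, F_p = -9/8, F_q = 9/4, G_p = 0, G_q = -5/8
EG - F^2 = 283/768;  g^inv = (768/283) * [[53/64, 7/96], [7/96, 65/144]]
first-kind symbols [ij,l] = (1/2)(d_i g_jl + d_j g_il - d_l g_ij): [pp,p] = E_p/2 = 25/36, [pp,q] = F_p - E_q/2 = 25/72, [pq,p] = E_q/2 = -53/36, [pq,q] = G_p/2 = 0, [qq,p] = F_q - G_p/2 = 9/4, [qq,q] = G_q/2 = -5/16
Gamma^p_ij = (G*[ij,p] - F*[ij,q])/(EG - F^2), Gamma^q_ij = (E*[ij,q] - F*[ij,p])/(EG - F^2)
Gamma_ppp = 4150/2547, Gamma_ppq = -2809/849, Gamma_pqq = 2827/566, Gamma_qpp = 4300/7641, Gamma_qpq = -742/2547, Gamma_qqq = 53/849
d^2p/dtau^2 = -(Gamma_ppp*(3/2)^2 + 2*Gamma_ppq*(3/2)*(-7/4) + Gamma_pqq*(-7/4)^2) = -329027/9056
d^2q/dtau^2 = -(Gamma_qpp*(3/2)^2 + 2*Gamma_qpq*(3/2)*(-7/4) + Gamma_qqq*(-7/4)^2) = -40573/13584

Answer: Gamma_ppp = 4150/2547, Gamma_ppq = -2809/849, Gamma_pqq = 2827/566, Gamma_qpp = 4300/7641, Gamma_qpq = -742/2547, Gamma_qqq = 53/849; accelerations (d^2p/dtau^2, d^2q/dtau^2) = (-329027/9056, -40573/13584)


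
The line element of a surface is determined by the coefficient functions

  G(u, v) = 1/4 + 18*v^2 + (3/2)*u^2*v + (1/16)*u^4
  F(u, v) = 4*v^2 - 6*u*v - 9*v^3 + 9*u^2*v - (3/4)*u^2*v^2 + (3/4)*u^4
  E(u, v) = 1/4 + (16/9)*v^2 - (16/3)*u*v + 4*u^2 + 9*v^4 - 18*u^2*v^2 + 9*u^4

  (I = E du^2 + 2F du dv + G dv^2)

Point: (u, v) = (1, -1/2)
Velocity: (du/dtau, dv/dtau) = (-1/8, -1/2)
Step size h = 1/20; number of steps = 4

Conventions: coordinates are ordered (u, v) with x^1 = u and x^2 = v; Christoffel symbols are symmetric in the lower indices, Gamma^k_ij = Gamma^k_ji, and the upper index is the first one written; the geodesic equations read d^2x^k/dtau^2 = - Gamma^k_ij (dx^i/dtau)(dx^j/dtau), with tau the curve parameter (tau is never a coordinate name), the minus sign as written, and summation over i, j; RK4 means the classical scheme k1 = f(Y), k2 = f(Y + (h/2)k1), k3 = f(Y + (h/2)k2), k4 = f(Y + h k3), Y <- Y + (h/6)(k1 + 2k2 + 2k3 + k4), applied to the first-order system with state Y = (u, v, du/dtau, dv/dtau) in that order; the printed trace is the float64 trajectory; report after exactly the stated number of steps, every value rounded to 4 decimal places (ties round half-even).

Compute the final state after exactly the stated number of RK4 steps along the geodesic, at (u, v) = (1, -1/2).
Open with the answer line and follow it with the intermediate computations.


Answer: u = 0.9756, v = -0.5909, du/dtau = -0.1179, dv/dtau = -0.4172

f(Y) = (du/dtau, dv/dtau, -Gamma^u_ij Y'^i Y'^j, -Gamma^v_ij Y'^i Y'^j) with the Gammas evaluated at the stage position; h = 0.050000; intermediate values shown to 6 dp
step 0: u = 1.0000, v = -0.5000, du/dtau = -0.1250, dv/dtau = -0.5000
step 1:
  k1: at (u, v) = (1.000000, -0.500000), (du/dtau, dv/dtau) = (-0.125000, -0.500000); Gamma_uuu = 1.718514, Gamma_uuv = 0.279645, Gamma_uvv = -0.328196, Gamma_vuu = -2.119429, Gamma_vuv = -0.235589, Gamma_vvv = -1.934835; k1 = (-0.125000, -0.500000, 0.020242, 0.546273)
  k2: at (u, v) = (0.996875, -0.512500), (du/dtau, dv/dtau) = (-0.124494, -0.486343); Gamma_uuu = 1.731358, Gamma_uuv = 0.284539, Gamma_uvv = -0.360403, Gamma_vuu = -2.092852, Gamma_vuv = -0.236039, Gamma_vvv = -1.874652; k2 = (-0.124494, -0.486343, 0.023956, 0.504430)
  k3: at (u, v) = (0.996888, -0.512159), (du/dtau, dv/dtau) = (-0.124401, -0.487389); Gamma_uuu = 1.731090, Gamma_uuv = 0.284388, Gamma_uvv = -0.359632, Gamma_vuu = -2.093382, Gamma_vuv = -0.236023, Gamma_vvv = -1.876207; k3 = (-0.124401, -0.487389, 0.024154, 0.506707)
  k4: at (u, v) = (0.993780, -0.524369), (du/dtau, dv/dtau) = (-0.123792, -0.474665); Gamma_uuu = 1.744098, Gamma_uuv = 0.288479, Gamma_uvv = -0.392730, Gamma_vuu = -2.067500, Gamma_vuv = -0.236491, Gamma_vvv = -1.818131; k4 = (-0.123792, -0.474665, 0.027855, 0.469113)
  Y <- Y + (h/6)(k1 + 2k2 + 2k3 + k4): u = 0.9938, v = -0.5244, du/dtau = -0.1238, dv/dtau = -0.4747
step 2:
  k1: at (u, v) = (0.993778, -0.524351), (du/dtau, dv/dtau) = (-0.123797, -0.474686); Gamma_uuu = 1.744086, Gamma_uuv = 0.288471, Gamma_uvv = -0.392690, Gamma_vuu = -2.067522, Gamma_vuv = -0.236490, Gamma_vvv = -1.818211; k1 = (-0.123797, -0.474686, 0.027850, 0.469173)
  k2: at (u, v) = (0.990684, -0.536218), (du/dtau, dv/dtau) = (-0.123101, -0.462957); Gamma_uuu = 1.757175, Gamma_uuv = 0.291704, Gamma_uvv = -0.426612, Gamma_vuu = -2.042518, Gamma_vuv = -0.236924, Gamma_vvv = -1.762264; k2 = (-0.123101, -0.462957, 0.031559, 0.435661)
  k3: at (u, v) = (0.990701, -0.535925), (du/dtau, dv/dtau) = (-0.123008, -0.463795); Gamma_uuu = 1.756921, Gamma_uuv = 0.291607, Gamma_uvv = -0.425873, Gamma_vuu = -2.042982, Gamma_vuv = -0.236910, Gamma_vvv = -1.763571; k3 = (-0.123008, -0.463795, 0.031751, 0.437298)
  k4: at (u, v) = (0.987628, -0.547541), (du/dtau, dv/dtau) = (-0.122210, -0.452821); Gamma_uuu = 1.770092, Gamma_uuv = 0.294024, Gamma_uvv = -0.460801, Gamma_vuu = -2.018817, Gamma_vuv = -0.237267, Gamma_vvv = -1.709127; k4 = (-0.122210, -0.452821, 0.035507, 0.406863)
  Y <- Y + (h/6)(k1 + 2k2 + 2k3 + k4): u = 0.9876, v = -0.5475, du/dtau = -0.1222, dv/dtau = -0.4528
step 3:
  k1: at (u, v) = (0.987627, -0.547526), (du/dtau, dv/dtau) = (-0.122214, -0.452837); Gamma_uuu = 1.770081, Gamma_uuv = 0.294019, Gamma_uvv = -0.460767, Gamma_vuu = -2.018834, Gamma_vuv = -0.237267, Gamma_vvv = -1.709189; k1 = (-0.122214, -0.452837, 0.035503, 0.406904)
  k2: at (u, v) = (0.984571, -0.558847), (du/dtau, dv/dtau) = (-0.121327, -0.442664); Gamma_uuu = 1.783259, Gamma_uuv = 0.295570, Gamma_uvv = -0.496654, Gamma_vuu = -1.995611, Gamma_vuv = -0.237498, Gamma_vvv = -1.656256; k2 = (-0.121327, -0.442664, 0.039322, 0.379432)
  k3: at (u, v) = (0.984593, -0.558593), (du/dtau, dv/dtau) = (-0.121231, -0.443351); Gamma_uuu = 1.783019, Gamma_uuv = 0.295519, Gamma_uvv = -0.495934, Gamma_vuu = -1.996016, Gamma_vuv = -0.237490, Gamma_vvv = -1.657382; k3 = (-0.121231, -0.443351, 0.039509, 0.380639)
  k4: at (u, v) = (0.981565, -0.569694), (du/dtau, dv/dtau) = (-0.120239, -0.433805); Gamma_uuu = 1.796201, Gamma_uuv = 0.296229, Gamma_uvv = -0.532936, Gamma_vuu = -1.973670, Gamma_vuv = -0.237558, Gamma_vvv = -1.605475; k4 = (-0.120239, -0.433805, 0.043420, 0.355445)
  Y <- Y + (h/6)(k1 + 2k2 + 2k3 + k4): u = 0.9816, v = -0.5697, du/dtau = -0.1202, dv/dtau = -0.4338
step 4:
  k1: at (u, v) = (0.981564, -0.569682), (du/dtau, dv/dtau) = (-0.120243, -0.433816); Gamma_uuu = 1.796193, Gamma_uuv = 0.296225, Gamma_uvv = -0.532907, Gamma_vuu = -1.973683, Gamma_vuv = -0.237558, Gamma_vvv = -1.605524; k1 = (-0.120243, -0.433816, 0.043417, 0.355473)
  k2: at (u, v) = (0.978557, -0.580527), (du/dtau, dv/dtau) = (-0.119157, -0.424929); Gamma_uuu = 1.809313, Gamma_uuv = 0.296047, Gamma_uvv = -0.570995, Gamma_vuu = -1.952271, Gamma_vuv = -0.237418, Gamma_vvv = -1.554641; k2 = (-0.119157, -0.424929, 0.047432, 0.332475)
  k3: at (u, v) = (0.978585, -0.580305), (du/dtau, dv/dtau) = (-0.119057, -0.425504); Gamma_uuu = 1.809086, Gamma_uuv = 0.296037, Gamma_uvv = -0.570284, Gamma_vuu = -1.952627, Gamma_vuv = -0.237418, Gamma_vvv = -1.555634; k3 = (-0.119057, -0.425504, 0.047615, 0.333385)
  k4: at (u, v) = (0.975611, -0.590957), (du/dtau, dv/dtau) = (-0.117862, -0.417147); Gamma_uuu = 1.822139, Gamma_uuv = 0.294982, Gamma_uvv = -0.609597, Gamma_vuu = -1.932076, Gamma_vuv = -0.237035, Gamma_vvv = -1.505387; k4 = (-0.117862, -0.417147, 0.051759, 0.312102)
  Y <- Y + (h/6)(k1 + 2k2 + 2k3 + k4): u = 0.9756, v = -0.5909, du/dtau = -0.1179, dv/dtau = -0.4172


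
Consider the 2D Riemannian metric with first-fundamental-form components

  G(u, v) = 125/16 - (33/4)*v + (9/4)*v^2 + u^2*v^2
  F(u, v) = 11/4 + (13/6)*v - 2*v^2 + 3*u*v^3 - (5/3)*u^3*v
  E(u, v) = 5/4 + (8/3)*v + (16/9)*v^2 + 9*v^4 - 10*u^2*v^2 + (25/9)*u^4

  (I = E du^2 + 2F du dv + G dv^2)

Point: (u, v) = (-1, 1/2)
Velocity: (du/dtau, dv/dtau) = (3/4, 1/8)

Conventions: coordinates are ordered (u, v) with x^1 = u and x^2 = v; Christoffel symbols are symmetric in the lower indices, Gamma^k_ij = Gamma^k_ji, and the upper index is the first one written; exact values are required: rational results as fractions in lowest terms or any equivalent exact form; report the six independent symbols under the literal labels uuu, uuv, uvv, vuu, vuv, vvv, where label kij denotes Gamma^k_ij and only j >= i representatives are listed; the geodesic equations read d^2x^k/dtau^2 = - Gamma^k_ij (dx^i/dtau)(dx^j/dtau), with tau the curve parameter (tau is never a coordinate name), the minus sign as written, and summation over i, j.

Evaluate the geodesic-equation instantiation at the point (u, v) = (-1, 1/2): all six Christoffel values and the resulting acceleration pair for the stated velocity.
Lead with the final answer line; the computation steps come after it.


Answer: Gamma_uuu = -2659/1047, Gamma_uuv = -822/1745, Gamma_uvv = 5028/1745, Gamma_vuu = 11213/6282, Gamma_vuv = 1787/5235, Gamma_vvv = -5206/1745; accelerations (d^2u/dtau^2, d^2v/dtau^2) = (20547/13960, -14259/13960)

E = 557/144, F = 91/24, G = 9/2 at the point
E_u = -55/9, E_v = -19/18, F_u = -17/8, F_v = -5/12, G_u = -1/2, G_v = -5
EG - F^2 = 1745/576;  g^inv = (576/1745) * [[9/2, -91/24], [-91/24, 557/144]]
first-kind symbols [ij,l] = (1/2)(d_i g_jl + d_j g_il - d_l g_ij): [uu,u] = E_u/2 = -55/18, [uu,v] = F_u - E_v/2 = -115/72, [uv,u] = E_v/2 = -19/36, [uv,v] = G_u/2 = -1/4, [vv,u] = F_v - G_u/2 = -1/6, [vv,v] = G_v/2 = -5/2
Gamma^u_ij = (G*[ij,u] - F*[ij,v])/(EG - F^2), Gamma^v_ij = (E*[ij,v] - F*[ij,u])/(EG - F^2)
Gamma_uuu = -2659/1047, Gamma_uuv = -822/1745, Gamma_uvv = 5028/1745, Gamma_vuu = 11213/6282, Gamma_vuv = 1787/5235, Gamma_vvv = -5206/1745
d^2u/dtau^2 = -(Gamma_uuu*(3/4)^2 + 2*Gamma_uuv*(3/4)*(1/8) + Gamma_uvv*(1/8)^2) = 20547/13960
d^2v/dtau^2 = -(Gamma_vuu*(3/4)^2 + 2*Gamma_vuv*(3/4)*(1/8) + Gamma_vvv*(1/8)^2) = -14259/13960
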